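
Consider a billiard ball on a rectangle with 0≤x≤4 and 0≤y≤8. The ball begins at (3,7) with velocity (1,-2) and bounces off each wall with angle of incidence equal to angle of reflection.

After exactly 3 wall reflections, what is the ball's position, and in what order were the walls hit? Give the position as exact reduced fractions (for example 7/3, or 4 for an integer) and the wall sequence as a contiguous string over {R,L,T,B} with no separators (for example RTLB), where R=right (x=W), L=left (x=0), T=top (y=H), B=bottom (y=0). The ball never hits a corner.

Final position: (0,3)
Wall sequence: RBL

1. t=1 → R at (4,5); v=(-1,-2)
2. t=5/2 → B at (3/2,0); v=(-1,2)
3. t=3/2 → L at (0,3); v=(1,2)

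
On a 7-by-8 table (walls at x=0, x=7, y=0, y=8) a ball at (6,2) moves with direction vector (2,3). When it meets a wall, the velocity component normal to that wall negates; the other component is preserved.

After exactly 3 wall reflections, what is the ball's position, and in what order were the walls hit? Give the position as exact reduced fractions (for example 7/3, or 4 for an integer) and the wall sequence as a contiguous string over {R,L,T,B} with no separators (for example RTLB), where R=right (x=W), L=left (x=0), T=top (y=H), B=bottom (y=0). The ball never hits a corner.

Final position: (0,2)
Wall sequence: RTL

1. t=1/2 → R at (7,7/2); v=(-2,3)
2. t=3/2 → T at (4,8); v=(-2,-3)
3. t=2 → L at (0,2); v=(2,-3)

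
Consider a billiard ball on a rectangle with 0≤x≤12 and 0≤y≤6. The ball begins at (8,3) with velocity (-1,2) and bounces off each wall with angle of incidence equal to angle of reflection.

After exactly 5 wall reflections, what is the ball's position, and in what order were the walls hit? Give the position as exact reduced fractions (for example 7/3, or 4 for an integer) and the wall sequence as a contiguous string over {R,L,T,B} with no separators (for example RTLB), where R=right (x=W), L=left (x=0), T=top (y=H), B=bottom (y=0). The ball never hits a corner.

1. t=3/2 → T at (13/2,6); v=(-1,-2)
2. t=3 → B at (7/2,0); v=(-1,2)
3. t=3 → T at (1/2,6); v=(-1,-2)
4. t=1/2 → L at (0,5); v=(1,-2)
5. t=5/2 → B at (5/2,0); v=(1,2)

Final position: (5/2,0)
Wall sequence: TBTLB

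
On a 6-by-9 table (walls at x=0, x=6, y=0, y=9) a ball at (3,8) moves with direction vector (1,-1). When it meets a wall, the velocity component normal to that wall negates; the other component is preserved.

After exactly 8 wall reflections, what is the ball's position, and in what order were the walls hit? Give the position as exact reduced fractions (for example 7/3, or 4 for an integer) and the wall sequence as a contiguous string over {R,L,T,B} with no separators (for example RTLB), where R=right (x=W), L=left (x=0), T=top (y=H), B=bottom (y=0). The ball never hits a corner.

1. t=3 → R at (6,5); v=(-1,-1)
2. t=5 → B at (1,0); v=(-1,1)
3. t=1 → L at (0,1); v=(1,1)
4. t=6 → R at (6,7); v=(-1,1)
5. t=2 → T at (4,9); v=(-1,-1)
6. t=4 → L at (0,5); v=(1,-1)
7. t=5 → B at (5,0); v=(1,1)
8. t=1 → R at (6,1); v=(-1,1)

Final position: (6,1)
Wall sequence: RBLRTLBR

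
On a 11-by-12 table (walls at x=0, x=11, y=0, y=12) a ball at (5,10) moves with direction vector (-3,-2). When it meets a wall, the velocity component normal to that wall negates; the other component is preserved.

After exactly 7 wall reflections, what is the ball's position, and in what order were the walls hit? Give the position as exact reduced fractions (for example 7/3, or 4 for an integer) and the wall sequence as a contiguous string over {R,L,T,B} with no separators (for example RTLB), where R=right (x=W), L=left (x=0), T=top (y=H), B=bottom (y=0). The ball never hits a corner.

Final position: (0,4/3)
Wall sequence: LBRLTRL

1. t=5/3 → L at (0,20/3); v=(3,-2)
2. t=10/3 → B at (10,0); v=(3,2)
3. t=1/3 → R at (11,2/3); v=(-3,2)
4. t=11/3 → L at (0,8); v=(3,2)
5. t=2 → T at (6,12); v=(3,-2)
6. t=5/3 → R at (11,26/3); v=(-3,-2)
7. t=11/3 → L at (0,4/3); v=(3,-2)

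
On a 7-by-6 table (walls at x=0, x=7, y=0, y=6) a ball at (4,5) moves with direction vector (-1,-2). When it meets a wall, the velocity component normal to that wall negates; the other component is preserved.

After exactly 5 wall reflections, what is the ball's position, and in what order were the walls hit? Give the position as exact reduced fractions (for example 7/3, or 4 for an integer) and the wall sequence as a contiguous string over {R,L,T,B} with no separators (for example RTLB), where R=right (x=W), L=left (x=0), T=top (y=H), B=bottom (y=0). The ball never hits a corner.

1. t=5/2 → B at (3/2,0); v=(-1,2)
2. t=3/2 → L at (0,3); v=(1,2)
3. t=3/2 → T at (3/2,6); v=(1,-2)
4. t=3 → B at (9/2,0); v=(1,2)
5. t=5/2 → R at (7,5); v=(-1,2)

Final position: (7,5)
Wall sequence: BLTBR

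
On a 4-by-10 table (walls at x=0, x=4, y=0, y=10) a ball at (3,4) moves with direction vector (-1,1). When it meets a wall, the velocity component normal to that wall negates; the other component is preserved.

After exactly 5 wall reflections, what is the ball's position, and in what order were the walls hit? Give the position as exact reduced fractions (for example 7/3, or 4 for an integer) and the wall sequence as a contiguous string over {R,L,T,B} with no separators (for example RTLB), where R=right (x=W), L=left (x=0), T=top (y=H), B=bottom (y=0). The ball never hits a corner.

Final position: (4,1)
Wall sequence: LTRLR

1. t=3 → L at (0,7); v=(1,1)
2. t=3 → T at (3,10); v=(1,-1)
3. t=1 → R at (4,9); v=(-1,-1)
4. t=4 → L at (0,5); v=(1,-1)
5. t=4 → R at (4,1); v=(-1,-1)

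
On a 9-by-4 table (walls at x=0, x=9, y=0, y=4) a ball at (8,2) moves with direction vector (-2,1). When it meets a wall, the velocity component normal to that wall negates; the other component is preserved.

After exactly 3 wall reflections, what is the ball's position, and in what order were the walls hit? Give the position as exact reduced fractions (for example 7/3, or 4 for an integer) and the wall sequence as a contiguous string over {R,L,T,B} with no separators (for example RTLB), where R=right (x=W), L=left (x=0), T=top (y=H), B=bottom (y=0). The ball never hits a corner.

Final position: (4,0)
Wall sequence: TLB

1. t=2 → T at (4,4); v=(-2,-1)
2. t=2 → L at (0,2); v=(2,-1)
3. t=2 → B at (4,0); v=(2,1)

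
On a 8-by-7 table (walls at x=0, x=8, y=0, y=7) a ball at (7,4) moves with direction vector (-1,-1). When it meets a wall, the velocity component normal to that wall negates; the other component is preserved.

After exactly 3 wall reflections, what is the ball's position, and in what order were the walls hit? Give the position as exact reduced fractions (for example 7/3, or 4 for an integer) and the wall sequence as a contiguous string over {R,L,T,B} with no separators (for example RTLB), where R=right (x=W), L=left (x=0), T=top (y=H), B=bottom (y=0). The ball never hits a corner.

1. t=4 → B at (3,0); v=(-1,1)
2. t=3 → L at (0,3); v=(1,1)
3. t=4 → T at (4,7); v=(1,-1)

Final position: (4,7)
Wall sequence: BLT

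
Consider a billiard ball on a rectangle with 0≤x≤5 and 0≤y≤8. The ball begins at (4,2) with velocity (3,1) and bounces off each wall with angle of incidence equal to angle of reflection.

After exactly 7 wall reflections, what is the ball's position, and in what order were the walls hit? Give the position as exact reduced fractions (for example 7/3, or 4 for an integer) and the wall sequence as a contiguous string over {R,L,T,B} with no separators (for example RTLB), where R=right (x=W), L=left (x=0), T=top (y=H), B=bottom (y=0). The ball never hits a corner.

Final position: (0,16/3)
Wall sequence: RLRLTRL

1. t=1/3 → R at (5,7/3); v=(-3,1)
2. t=5/3 → L at (0,4); v=(3,1)
3. t=5/3 → R at (5,17/3); v=(-3,1)
4. t=5/3 → L at (0,22/3); v=(3,1)
5. t=2/3 → T at (2,8); v=(3,-1)
6. t=1 → R at (5,7); v=(-3,-1)
7. t=5/3 → L at (0,16/3); v=(3,-1)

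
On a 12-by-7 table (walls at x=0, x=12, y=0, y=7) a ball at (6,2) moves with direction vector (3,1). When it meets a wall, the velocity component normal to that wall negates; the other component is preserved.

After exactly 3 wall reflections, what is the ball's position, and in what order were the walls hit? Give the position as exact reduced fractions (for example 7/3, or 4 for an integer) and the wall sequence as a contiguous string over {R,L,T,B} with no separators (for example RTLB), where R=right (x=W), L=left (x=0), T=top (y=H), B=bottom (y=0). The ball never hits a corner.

Final position: (0,6)
Wall sequence: RTL

1. t=2 → R at (12,4); v=(-3,1)
2. t=3 → T at (3,7); v=(-3,-1)
3. t=1 → L at (0,6); v=(3,-1)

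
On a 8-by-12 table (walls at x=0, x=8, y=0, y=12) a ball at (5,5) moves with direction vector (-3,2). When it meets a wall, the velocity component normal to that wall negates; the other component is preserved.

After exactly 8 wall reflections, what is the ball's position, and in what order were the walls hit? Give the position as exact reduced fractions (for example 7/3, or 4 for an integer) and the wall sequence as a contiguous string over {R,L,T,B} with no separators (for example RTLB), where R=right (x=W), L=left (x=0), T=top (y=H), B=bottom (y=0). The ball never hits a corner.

Final position: (8,11)
Wall sequence: LTRLBRLR

1. t=5/3 → L at (0,25/3); v=(3,2)
2. t=11/6 → T at (11/2,12); v=(3,-2)
3. t=5/6 → R at (8,31/3); v=(-3,-2)
4. t=8/3 → L at (0,5); v=(3,-2)
5. t=5/2 → B at (15/2,0); v=(3,2)
6. t=1/6 → R at (8,1/3); v=(-3,2)
7. t=8/3 → L at (0,17/3); v=(3,2)
8. t=8/3 → R at (8,11); v=(-3,2)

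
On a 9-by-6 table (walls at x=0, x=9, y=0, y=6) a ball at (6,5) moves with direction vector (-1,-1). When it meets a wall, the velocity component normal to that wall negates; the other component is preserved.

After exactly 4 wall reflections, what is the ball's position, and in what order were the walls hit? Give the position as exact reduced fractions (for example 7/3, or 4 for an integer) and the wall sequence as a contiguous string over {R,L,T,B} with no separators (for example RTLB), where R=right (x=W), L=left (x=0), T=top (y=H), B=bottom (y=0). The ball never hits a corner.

1. t=5 → B at (1,0); v=(-1,1)
2. t=1 → L at (0,1); v=(1,1)
3. t=5 → T at (5,6); v=(1,-1)
4. t=4 → R at (9,2); v=(-1,-1)

Final position: (9,2)
Wall sequence: BLTR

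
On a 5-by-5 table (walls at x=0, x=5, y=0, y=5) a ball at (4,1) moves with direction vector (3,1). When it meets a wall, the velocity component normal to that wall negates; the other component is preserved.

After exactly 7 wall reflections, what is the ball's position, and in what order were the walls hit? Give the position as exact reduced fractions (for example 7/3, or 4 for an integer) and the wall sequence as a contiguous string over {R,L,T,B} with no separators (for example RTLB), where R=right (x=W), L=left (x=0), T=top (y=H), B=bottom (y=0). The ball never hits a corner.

Final position: (0,1/3)
Wall sequence: RLRTLRL

1. t=1/3 → R at (5,4/3); v=(-3,1)
2. t=5/3 → L at (0,3); v=(3,1)
3. t=5/3 → R at (5,14/3); v=(-3,1)
4. t=1/3 → T at (4,5); v=(-3,-1)
5. t=4/3 → L at (0,11/3); v=(3,-1)
6. t=5/3 → R at (5,2); v=(-3,-1)
7. t=5/3 → L at (0,1/3); v=(3,-1)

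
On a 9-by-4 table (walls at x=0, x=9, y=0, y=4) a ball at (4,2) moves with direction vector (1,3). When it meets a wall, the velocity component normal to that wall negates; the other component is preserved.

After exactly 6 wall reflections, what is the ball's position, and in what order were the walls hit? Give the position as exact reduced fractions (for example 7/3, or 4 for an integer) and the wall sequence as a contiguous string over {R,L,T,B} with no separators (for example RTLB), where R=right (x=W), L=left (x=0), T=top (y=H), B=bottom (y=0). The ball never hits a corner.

1. t=2/3 → T at (14/3,4); v=(1,-3)
2. t=4/3 → B at (6,0); v=(1,3)
3. t=4/3 → T at (22/3,4); v=(1,-3)
4. t=4/3 → B at (26/3,0); v=(1,3)
5. t=1/3 → R at (9,1); v=(-1,3)
6. t=1 → T at (8,4); v=(-1,-3)

Final position: (8,4)
Wall sequence: TBTBRT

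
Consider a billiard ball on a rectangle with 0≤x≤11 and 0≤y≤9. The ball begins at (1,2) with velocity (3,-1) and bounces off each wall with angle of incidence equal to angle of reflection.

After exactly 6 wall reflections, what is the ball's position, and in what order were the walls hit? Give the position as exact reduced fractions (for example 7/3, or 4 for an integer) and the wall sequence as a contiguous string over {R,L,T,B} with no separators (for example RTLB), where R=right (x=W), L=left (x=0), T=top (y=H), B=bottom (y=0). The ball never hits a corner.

1. t=2 → B at (7,0); v=(3,1)
2. t=4/3 → R at (11,4/3); v=(-3,1)
3. t=11/3 → L at (0,5); v=(3,1)
4. t=11/3 → R at (11,26/3); v=(-3,1)
5. t=1/3 → T at (10,9); v=(-3,-1)
6. t=10/3 → L at (0,17/3); v=(3,-1)

Final position: (0,17/3)
Wall sequence: BRLRTL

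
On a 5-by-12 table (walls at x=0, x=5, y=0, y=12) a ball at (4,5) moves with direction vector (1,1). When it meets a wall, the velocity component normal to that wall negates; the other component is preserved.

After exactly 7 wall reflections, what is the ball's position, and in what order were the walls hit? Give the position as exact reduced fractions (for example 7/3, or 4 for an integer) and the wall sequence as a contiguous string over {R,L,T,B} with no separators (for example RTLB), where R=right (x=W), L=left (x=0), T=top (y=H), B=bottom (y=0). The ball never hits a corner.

Final position: (5,2)
Wall sequence: RLTRLBR

1. t=1 → R at (5,6); v=(-1,1)
2. t=5 → L at (0,11); v=(1,1)
3. t=1 → T at (1,12); v=(1,-1)
4. t=4 → R at (5,8); v=(-1,-1)
5. t=5 → L at (0,3); v=(1,-1)
6. t=3 → B at (3,0); v=(1,1)
7. t=2 → R at (5,2); v=(-1,1)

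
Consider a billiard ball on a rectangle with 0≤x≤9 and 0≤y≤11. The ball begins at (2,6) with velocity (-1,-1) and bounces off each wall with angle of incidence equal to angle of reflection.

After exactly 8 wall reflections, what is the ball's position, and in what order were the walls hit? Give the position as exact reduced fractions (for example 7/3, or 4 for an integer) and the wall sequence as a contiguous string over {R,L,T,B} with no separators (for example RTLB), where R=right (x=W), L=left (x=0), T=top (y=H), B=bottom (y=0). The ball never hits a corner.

Final position: (0,10)
Wall sequence: LBRTLBRL

1. t=2 → L at (0,4); v=(1,-1)
2. t=4 → B at (4,0); v=(1,1)
3. t=5 → R at (9,5); v=(-1,1)
4. t=6 → T at (3,11); v=(-1,-1)
5. t=3 → L at (0,8); v=(1,-1)
6. t=8 → B at (8,0); v=(1,1)
7. t=1 → R at (9,1); v=(-1,1)
8. t=9 → L at (0,10); v=(1,1)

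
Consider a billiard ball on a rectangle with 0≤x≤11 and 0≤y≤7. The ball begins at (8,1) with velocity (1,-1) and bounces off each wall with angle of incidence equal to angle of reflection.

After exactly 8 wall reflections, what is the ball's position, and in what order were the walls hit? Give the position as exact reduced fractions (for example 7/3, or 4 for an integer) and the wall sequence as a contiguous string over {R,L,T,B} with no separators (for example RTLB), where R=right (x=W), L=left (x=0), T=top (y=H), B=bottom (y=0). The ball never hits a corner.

1. t=1 → B at (9,0); v=(1,1)
2. t=2 → R at (11,2); v=(-1,1)
3. t=5 → T at (6,7); v=(-1,-1)
4. t=6 → L at (0,1); v=(1,-1)
5. t=1 → B at (1,0); v=(1,1)
6. t=7 → T at (8,7); v=(1,-1)
7. t=3 → R at (11,4); v=(-1,-1)
8. t=4 → B at (7,0); v=(-1,1)

Final position: (7,0)
Wall sequence: BRTLBTRB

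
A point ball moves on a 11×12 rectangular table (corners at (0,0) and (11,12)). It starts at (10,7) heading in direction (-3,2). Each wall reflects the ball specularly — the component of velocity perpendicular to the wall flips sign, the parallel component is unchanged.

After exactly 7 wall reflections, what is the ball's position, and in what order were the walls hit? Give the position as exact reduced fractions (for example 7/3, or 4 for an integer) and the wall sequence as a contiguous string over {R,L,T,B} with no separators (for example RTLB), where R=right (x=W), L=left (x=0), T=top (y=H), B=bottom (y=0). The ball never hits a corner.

Final position: (21/2,12)
Wall sequence: TLRBLRT

1. t=5/2 → T at (5/2,12); v=(-3,-2)
2. t=5/6 → L at (0,31/3); v=(3,-2)
3. t=11/3 → R at (11,3); v=(-3,-2)
4. t=3/2 → B at (13/2,0); v=(-3,2)
5. t=13/6 → L at (0,13/3); v=(3,2)
6. t=11/3 → R at (11,35/3); v=(-3,2)
7. t=1/6 → T at (21/2,12); v=(-3,-2)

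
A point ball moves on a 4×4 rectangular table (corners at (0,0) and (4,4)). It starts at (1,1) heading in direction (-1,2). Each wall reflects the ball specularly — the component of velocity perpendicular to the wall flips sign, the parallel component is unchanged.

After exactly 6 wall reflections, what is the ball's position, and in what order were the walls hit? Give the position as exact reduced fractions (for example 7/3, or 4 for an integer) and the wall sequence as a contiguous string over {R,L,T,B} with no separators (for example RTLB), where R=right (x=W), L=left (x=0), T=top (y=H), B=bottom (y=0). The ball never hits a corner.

Final position: (3/2,0)
Wall sequence: LTBRTB

1. t=1 → L at (0,3); v=(1,2)
2. t=1/2 → T at (1/2,4); v=(1,-2)
3. t=2 → B at (5/2,0); v=(1,2)
4. t=3/2 → R at (4,3); v=(-1,2)
5. t=1/2 → T at (7/2,4); v=(-1,-2)
6. t=2 → B at (3/2,0); v=(-1,2)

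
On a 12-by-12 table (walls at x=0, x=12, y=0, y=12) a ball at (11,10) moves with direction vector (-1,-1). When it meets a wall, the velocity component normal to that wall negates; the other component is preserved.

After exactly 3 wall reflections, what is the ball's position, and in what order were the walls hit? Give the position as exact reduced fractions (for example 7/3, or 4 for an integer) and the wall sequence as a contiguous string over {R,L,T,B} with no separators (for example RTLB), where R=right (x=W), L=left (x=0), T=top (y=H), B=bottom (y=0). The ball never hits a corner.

Final position: (11,12)
Wall sequence: BLT

1. t=10 → B at (1,0); v=(-1,1)
2. t=1 → L at (0,1); v=(1,1)
3. t=11 → T at (11,12); v=(1,-1)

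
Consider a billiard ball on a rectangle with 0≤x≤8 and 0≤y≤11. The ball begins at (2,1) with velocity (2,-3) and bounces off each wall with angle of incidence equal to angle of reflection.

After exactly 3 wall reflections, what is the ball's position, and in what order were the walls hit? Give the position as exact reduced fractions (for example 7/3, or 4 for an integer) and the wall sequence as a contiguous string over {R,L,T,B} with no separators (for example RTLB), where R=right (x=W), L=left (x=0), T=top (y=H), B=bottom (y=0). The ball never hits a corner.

Final position: (6,11)
Wall sequence: BRT

1. t=1/3 → B at (8/3,0); v=(2,3)
2. t=8/3 → R at (8,8); v=(-2,3)
3. t=1 → T at (6,11); v=(-2,-3)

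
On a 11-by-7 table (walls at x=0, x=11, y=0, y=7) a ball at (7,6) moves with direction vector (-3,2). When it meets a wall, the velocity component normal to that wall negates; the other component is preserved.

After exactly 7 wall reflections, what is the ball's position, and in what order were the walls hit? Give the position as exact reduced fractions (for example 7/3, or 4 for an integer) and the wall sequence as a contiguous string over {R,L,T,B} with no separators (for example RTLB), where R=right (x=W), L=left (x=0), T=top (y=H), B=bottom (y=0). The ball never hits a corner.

1. t=1/2 → T at (11/2,7); v=(-3,-2)
2. t=11/6 → L at (0,10/3); v=(3,-2)
3. t=5/3 → B at (5,0); v=(3,2)
4. t=2 → R at (11,4); v=(-3,2)
5. t=3/2 → T at (13/2,7); v=(-3,-2)
6. t=13/6 → L at (0,8/3); v=(3,-2)
7. t=4/3 → B at (4,0); v=(3,2)

Final position: (4,0)
Wall sequence: TLBRTLB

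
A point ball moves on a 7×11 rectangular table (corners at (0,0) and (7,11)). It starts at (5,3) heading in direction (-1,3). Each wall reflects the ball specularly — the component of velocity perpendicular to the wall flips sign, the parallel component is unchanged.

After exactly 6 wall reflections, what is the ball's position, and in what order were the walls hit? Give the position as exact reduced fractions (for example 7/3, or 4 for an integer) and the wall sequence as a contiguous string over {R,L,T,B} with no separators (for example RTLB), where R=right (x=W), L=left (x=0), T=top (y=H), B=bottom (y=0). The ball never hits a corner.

Final position: (16/3,0)
Wall sequence: TLBTRB

1. t=8/3 → T at (7/3,11); v=(-1,-3)
2. t=7/3 → L at (0,4); v=(1,-3)
3. t=4/3 → B at (4/3,0); v=(1,3)
4. t=11/3 → T at (5,11); v=(1,-3)
5. t=2 → R at (7,5); v=(-1,-3)
6. t=5/3 → B at (16/3,0); v=(-1,3)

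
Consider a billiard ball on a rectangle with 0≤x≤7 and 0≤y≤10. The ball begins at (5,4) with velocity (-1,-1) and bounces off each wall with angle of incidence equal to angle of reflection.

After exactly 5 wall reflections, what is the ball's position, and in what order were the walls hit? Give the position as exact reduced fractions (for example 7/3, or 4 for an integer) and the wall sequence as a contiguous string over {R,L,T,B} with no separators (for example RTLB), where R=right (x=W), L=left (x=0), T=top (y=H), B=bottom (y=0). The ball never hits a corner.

1. t=4 → B at (1,0); v=(-1,1)
2. t=1 → L at (0,1); v=(1,1)
3. t=7 → R at (7,8); v=(-1,1)
4. t=2 → T at (5,10); v=(-1,-1)
5. t=5 → L at (0,5); v=(1,-1)

Final position: (0,5)
Wall sequence: BLRTL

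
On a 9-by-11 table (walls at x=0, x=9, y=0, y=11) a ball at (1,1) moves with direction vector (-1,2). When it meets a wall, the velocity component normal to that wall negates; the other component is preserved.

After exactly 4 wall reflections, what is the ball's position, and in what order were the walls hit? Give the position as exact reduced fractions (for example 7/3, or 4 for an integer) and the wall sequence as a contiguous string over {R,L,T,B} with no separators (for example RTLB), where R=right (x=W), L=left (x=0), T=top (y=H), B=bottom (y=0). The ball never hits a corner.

1. t=1 → L at (0,3); v=(1,2)
2. t=4 → T at (4,11); v=(1,-2)
3. t=5 → R at (9,1); v=(-1,-2)
4. t=1/2 → B at (17/2,0); v=(-1,2)

Final position: (17/2,0)
Wall sequence: LTRB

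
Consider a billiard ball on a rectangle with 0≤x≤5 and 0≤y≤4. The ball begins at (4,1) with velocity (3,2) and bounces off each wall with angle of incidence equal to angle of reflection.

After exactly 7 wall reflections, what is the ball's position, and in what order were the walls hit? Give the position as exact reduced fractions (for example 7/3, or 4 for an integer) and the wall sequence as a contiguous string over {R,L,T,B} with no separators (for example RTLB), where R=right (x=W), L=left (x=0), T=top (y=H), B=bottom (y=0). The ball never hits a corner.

Final position: (1/2,4)
Wall sequence: RTLBRLT

1. t=1/3 → R at (5,5/3); v=(-3,2)
2. t=7/6 → T at (3/2,4); v=(-3,-2)
3. t=1/2 → L at (0,3); v=(3,-2)
4. t=3/2 → B at (9/2,0); v=(3,2)
5. t=1/6 → R at (5,1/3); v=(-3,2)
6. t=5/3 → L at (0,11/3); v=(3,2)
7. t=1/6 → T at (1/2,4); v=(3,-2)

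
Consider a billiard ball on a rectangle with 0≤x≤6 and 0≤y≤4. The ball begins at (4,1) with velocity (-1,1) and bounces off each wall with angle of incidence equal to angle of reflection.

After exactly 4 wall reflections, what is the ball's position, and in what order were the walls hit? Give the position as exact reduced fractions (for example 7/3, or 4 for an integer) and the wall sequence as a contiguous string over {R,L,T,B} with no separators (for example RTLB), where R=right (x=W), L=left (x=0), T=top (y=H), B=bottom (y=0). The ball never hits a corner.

Final position: (6,3)
Wall sequence: TLBR

1. t=3 → T at (1,4); v=(-1,-1)
2. t=1 → L at (0,3); v=(1,-1)
3. t=3 → B at (3,0); v=(1,1)
4. t=3 → R at (6,3); v=(-1,1)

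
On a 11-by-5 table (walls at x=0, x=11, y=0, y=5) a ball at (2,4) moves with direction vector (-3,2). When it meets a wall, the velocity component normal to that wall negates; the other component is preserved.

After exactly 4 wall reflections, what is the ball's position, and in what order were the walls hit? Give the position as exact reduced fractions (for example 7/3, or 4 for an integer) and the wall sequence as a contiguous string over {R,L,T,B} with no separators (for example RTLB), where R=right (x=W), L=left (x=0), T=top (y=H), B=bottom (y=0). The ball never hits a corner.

1. t=1/2 → T at (1/2,5); v=(-3,-2)
2. t=1/6 → L at (0,14/3); v=(3,-2)
3. t=7/3 → B at (7,0); v=(3,2)
4. t=4/3 → R at (11,8/3); v=(-3,2)

Final position: (11,8/3)
Wall sequence: TLBR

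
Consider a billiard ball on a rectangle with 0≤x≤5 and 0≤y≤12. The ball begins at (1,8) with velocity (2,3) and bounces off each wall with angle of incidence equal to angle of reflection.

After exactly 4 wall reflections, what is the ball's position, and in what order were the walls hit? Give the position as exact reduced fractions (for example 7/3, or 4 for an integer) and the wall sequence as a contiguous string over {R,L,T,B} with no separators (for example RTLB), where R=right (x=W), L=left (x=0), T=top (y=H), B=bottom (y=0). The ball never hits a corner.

Final position: (5/3,0)
Wall sequence: TRLB

1. t=4/3 → T at (11/3,12); v=(2,-3)
2. t=2/3 → R at (5,10); v=(-2,-3)
3. t=5/2 → L at (0,5/2); v=(2,-3)
4. t=5/6 → B at (5/3,0); v=(2,3)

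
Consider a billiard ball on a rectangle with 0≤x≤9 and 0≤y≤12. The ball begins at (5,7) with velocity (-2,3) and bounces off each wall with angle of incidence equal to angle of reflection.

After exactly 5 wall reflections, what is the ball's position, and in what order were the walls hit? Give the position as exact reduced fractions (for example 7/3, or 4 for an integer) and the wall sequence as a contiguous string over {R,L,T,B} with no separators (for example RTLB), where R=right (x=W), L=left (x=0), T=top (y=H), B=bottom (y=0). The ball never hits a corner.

1. t=5/3 → T at (5/3,12); v=(-2,-3)
2. t=5/6 → L at (0,19/2); v=(2,-3)
3. t=19/6 → B at (19/3,0); v=(2,3)
4. t=4/3 → R at (9,4); v=(-2,3)
5. t=8/3 → T at (11/3,12); v=(-2,-3)

Final position: (11/3,12)
Wall sequence: TLBRT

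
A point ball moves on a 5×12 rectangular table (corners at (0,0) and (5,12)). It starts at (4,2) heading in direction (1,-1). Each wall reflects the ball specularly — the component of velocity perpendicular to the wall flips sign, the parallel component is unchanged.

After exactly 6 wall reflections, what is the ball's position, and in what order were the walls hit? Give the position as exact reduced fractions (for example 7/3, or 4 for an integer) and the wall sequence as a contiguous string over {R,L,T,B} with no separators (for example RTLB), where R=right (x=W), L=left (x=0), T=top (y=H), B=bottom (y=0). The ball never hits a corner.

Final position: (0,10)
Wall sequence: RBLRTL

1. t=1 → R at (5,1); v=(-1,-1)
2. t=1 → B at (4,0); v=(-1,1)
3. t=4 → L at (0,4); v=(1,1)
4. t=5 → R at (5,9); v=(-1,1)
5. t=3 → T at (2,12); v=(-1,-1)
6. t=2 → L at (0,10); v=(1,-1)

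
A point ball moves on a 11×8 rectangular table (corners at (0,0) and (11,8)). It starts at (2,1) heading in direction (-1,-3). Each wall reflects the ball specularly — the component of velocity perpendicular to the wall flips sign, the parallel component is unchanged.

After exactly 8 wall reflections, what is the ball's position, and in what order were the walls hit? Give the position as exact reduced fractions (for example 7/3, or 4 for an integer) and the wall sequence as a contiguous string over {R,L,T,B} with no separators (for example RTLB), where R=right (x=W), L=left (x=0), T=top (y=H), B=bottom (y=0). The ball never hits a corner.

1. t=1/3 → B at (5/3,0); v=(-1,3)
2. t=5/3 → L at (0,5); v=(1,3)
3. t=1 → T at (1,8); v=(1,-3)
4. t=8/3 → B at (11/3,0); v=(1,3)
5. t=8/3 → T at (19/3,8); v=(1,-3)
6. t=8/3 → B at (9,0); v=(1,3)
7. t=2 → R at (11,6); v=(-1,3)
8. t=2/3 → T at (31/3,8); v=(-1,-3)

Final position: (31/3,8)
Wall sequence: BLTBTBRT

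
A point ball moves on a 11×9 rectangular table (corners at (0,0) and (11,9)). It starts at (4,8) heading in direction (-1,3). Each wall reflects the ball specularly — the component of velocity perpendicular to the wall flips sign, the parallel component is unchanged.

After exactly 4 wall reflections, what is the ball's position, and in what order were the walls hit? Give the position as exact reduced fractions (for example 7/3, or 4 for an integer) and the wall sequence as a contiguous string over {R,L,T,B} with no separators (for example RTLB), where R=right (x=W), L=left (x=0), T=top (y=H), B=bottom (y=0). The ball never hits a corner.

Final position: (7/3,9)
Wall sequence: TBLT

1. t=1/3 → T at (11/3,9); v=(-1,-3)
2. t=3 → B at (2/3,0); v=(-1,3)
3. t=2/3 → L at (0,2); v=(1,3)
4. t=7/3 → T at (7/3,9); v=(1,-3)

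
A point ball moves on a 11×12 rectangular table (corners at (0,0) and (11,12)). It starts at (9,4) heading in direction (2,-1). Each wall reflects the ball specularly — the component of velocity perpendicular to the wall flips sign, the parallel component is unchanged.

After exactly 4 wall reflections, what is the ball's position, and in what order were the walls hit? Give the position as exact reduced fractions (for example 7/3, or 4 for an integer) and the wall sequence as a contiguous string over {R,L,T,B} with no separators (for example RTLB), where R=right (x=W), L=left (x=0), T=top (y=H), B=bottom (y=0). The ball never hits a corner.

1. t=1 → R at (11,3); v=(-2,-1)
2. t=3 → B at (5,0); v=(-2,1)
3. t=5/2 → L at (0,5/2); v=(2,1)
4. t=11/2 → R at (11,8); v=(-2,1)

Final position: (11,8)
Wall sequence: RBLR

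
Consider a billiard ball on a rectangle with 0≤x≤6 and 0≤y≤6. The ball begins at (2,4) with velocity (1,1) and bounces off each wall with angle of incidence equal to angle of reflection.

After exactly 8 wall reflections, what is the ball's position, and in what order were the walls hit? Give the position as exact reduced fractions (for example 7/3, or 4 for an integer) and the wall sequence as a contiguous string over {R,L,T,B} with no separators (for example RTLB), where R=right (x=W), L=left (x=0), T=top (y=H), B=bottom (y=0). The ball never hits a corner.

1. t=2 → T at (4,6); v=(1,-1)
2. t=2 → R at (6,4); v=(-1,-1)
3. t=4 → B at (2,0); v=(-1,1)
4. t=2 → L at (0,2); v=(1,1)
5. t=4 → T at (4,6); v=(1,-1)
6. t=2 → R at (6,4); v=(-1,-1)
7. t=4 → B at (2,0); v=(-1,1)
8. t=2 → L at (0,2); v=(1,1)

Final position: (0,2)
Wall sequence: TRBLTRBL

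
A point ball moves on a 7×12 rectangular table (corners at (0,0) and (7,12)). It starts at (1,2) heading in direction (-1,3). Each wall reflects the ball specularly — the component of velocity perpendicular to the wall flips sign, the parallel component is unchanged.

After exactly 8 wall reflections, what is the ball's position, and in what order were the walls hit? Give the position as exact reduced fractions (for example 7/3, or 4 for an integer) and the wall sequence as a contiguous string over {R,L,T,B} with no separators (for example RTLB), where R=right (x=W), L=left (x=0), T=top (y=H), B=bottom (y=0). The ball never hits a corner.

Final position: (13/3,12)
Wall sequence: LTBRTLBT

1. t=1 → L at (0,5); v=(1,3)
2. t=7/3 → T at (7/3,12); v=(1,-3)
3. t=4 → B at (19/3,0); v=(1,3)
4. t=2/3 → R at (7,2); v=(-1,3)
5. t=10/3 → T at (11/3,12); v=(-1,-3)
6. t=11/3 → L at (0,1); v=(1,-3)
7. t=1/3 → B at (1/3,0); v=(1,3)
8. t=4 → T at (13/3,12); v=(1,-3)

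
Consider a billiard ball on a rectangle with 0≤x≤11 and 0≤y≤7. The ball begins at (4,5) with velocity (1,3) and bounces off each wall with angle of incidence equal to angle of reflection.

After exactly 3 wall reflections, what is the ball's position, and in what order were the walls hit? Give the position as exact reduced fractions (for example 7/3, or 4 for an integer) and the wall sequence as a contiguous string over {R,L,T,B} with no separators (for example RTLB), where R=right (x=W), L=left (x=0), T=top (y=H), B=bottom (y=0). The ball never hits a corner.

Final position: (28/3,7)
Wall sequence: TBT

1. t=2/3 → T at (14/3,7); v=(1,-3)
2. t=7/3 → B at (7,0); v=(1,3)
3. t=7/3 → T at (28/3,7); v=(1,-3)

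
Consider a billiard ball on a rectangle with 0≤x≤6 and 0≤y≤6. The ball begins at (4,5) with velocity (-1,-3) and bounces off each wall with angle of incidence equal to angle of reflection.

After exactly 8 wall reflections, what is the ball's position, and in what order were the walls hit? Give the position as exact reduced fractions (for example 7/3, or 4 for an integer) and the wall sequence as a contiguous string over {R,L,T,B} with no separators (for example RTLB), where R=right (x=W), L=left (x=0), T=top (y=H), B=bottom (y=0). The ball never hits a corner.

1. t=5/3 → B at (7/3,0); v=(-1,3)
2. t=2 → T at (1/3,6); v=(-1,-3)
3. t=1/3 → L at (0,5); v=(1,-3)
4. t=5/3 → B at (5/3,0); v=(1,3)
5. t=2 → T at (11/3,6); v=(1,-3)
6. t=2 → B at (17/3,0); v=(1,3)
7. t=1/3 → R at (6,1); v=(-1,3)
8. t=5/3 → T at (13/3,6); v=(-1,-3)

Final position: (13/3,6)
Wall sequence: BTLBTBRT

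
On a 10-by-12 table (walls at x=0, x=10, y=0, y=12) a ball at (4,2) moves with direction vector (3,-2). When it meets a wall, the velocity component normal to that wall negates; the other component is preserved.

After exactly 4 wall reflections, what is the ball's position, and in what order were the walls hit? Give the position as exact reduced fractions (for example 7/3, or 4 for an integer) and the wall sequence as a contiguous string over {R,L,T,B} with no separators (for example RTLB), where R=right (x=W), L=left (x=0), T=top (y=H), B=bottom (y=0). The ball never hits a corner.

Final position: (5,12)
Wall sequence: BRLT

1. t=1 → B at (7,0); v=(3,2)
2. t=1 → R at (10,2); v=(-3,2)
3. t=10/3 → L at (0,26/3); v=(3,2)
4. t=5/3 → T at (5,12); v=(3,-2)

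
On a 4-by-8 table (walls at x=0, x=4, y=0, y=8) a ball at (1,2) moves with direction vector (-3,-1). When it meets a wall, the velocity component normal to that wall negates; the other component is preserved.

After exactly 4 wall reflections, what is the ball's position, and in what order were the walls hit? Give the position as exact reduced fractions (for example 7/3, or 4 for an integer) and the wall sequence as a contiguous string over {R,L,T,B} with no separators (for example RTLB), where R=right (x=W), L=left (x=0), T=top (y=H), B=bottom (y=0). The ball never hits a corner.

Final position: (0,1)
Wall sequence: LRBL

1. t=1/3 → L at (0,5/3); v=(3,-1)
2. t=4/3 → R at (4,1/3); v=(-3,-1)
3. t=1/3 → B at (3,0); v=(-3,1)
4. t=1 → L at (0,1); v=(3,1)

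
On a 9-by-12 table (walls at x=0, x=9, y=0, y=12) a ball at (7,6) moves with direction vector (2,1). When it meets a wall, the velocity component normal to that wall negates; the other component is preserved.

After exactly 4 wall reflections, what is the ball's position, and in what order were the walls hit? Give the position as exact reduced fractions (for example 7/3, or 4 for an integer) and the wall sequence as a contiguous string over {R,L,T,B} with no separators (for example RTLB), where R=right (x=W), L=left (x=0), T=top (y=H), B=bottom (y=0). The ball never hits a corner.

1. t=1 → R at (9,7); v=(-2,1)
2. t=9/2 → L at (0,23/2); v=(2,1)
3. t=1/2 → T at (1,12); v=(2,-1)
4. t=4 → R at (9,8); v=(-2,-1)

Final position: (9,8)
Wall sequence: RLTR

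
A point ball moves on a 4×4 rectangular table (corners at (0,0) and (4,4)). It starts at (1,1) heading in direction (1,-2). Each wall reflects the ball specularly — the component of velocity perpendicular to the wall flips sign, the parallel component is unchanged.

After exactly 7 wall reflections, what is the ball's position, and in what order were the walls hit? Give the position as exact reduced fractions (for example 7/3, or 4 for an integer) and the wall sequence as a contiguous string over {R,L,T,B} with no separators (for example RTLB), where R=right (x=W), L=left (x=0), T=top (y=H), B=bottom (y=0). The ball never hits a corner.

Final position: (3/2,0)
Wall sequence: BTRBTLB

1. t=1/2 → B at (3/2,0); v=(1,2)
2. t=2 → T at (7/2,4); v=(1,-2)
3. t=1/2 → R at (4,3); v=(-1,-2)
4. t=3/2 → B at (5/2,0); v=(-1,2)
5. t=2 → T at (1/2,4); v=(-1,-2)
6. t=1/2 → L at (0,3); v=(1,-2)
7. t=3/2 → B at (3/2,0); v=(1,2)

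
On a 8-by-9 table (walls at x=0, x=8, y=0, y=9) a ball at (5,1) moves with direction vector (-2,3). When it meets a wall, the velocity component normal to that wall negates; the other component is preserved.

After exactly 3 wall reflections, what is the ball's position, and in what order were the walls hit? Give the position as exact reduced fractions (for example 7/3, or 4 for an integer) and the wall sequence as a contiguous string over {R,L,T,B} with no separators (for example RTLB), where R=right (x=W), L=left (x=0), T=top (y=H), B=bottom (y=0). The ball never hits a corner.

1. t=5/2 → L at (0,17/2); v=(2,3)
2. t=1/6 → T at (1/3,9); v=(2,-3)
3. t=3 → B at (19/3,0); v=(2,3)

Final position: (19/3,0)
Wall sequence: LTB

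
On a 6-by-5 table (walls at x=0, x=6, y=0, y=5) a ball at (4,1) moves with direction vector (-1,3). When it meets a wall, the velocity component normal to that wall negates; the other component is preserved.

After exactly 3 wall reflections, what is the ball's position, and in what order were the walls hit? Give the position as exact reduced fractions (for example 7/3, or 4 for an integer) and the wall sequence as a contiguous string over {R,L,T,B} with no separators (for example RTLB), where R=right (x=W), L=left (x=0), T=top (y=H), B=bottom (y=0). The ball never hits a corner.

1. t=4/3 → T at (8/3,5); v=(-1,-3)
2. t=5/3 → B at (1,0); v=(-1,3)
3. t=1 → L at (0,3); v=(1,3)

Final position: (0,3)
Wall sequence: TBL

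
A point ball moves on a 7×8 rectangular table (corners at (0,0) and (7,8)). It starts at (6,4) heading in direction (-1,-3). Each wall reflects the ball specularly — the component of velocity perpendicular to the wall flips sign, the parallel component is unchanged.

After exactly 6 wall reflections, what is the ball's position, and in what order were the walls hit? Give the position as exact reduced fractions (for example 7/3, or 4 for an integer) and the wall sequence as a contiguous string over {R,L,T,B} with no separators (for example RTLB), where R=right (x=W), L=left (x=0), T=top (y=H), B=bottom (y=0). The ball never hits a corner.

Final position: (6,0)
Wall sequence: BTLBTB

1. t=4/3 → B at (14/3,0); v=(-1,3)
2. t=8/3 → T at (2,8); v=(-1,-3)
3. t=2 → L at (0,2); v=(1,-3)
4. t=2/3 → B at (2/3,0); v=(1,3)
5. t=8/3 → T at (10/3,8); v=(1,-3)
6. t=8/3 → B at (6,0); v=(1,3)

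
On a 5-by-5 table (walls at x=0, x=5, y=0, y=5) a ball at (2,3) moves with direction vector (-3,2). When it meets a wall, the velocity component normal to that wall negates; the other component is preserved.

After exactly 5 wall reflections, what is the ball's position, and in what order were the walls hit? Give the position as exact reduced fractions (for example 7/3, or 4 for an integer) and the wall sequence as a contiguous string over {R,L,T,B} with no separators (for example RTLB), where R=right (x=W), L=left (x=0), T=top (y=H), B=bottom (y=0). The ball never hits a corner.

Final position: (0,1)
Wall sequence: LTRBL

1. t=2/3 → L at (0,13/3); v=(3,2)
2. t=1/3 → T at (1,5); v=(3,-2)
3. t=4/3 → R at (5,7/3); v=(-3,-2)
4. t=7/6 → B at (3/2,0); v=(-3,2)
5. t=1/2 → L at (0,1); v=(3,2)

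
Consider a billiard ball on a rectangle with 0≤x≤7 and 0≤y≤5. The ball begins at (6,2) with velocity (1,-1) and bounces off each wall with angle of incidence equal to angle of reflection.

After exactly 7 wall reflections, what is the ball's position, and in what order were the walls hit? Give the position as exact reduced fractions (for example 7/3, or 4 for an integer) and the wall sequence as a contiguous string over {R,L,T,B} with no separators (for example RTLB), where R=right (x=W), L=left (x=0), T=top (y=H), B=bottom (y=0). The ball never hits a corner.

Final position: (5,5)
Wall sequence: RBTLBRT

1. t=1 → R at (7,1); v=(-1,-1)
2. t=1 → B at (6,0); v=(-1,1)
3. t=5 → T at (1,5); v=(-1,-1)
4. t=1 → L at (0,4); v=(1,-1)
5. t=4 → B at (4,0); v=(1,1)
6. t=3 → R at (7,3); v=(-1,1)
7. t=2 → T at (5,5); v=(-1,-1)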